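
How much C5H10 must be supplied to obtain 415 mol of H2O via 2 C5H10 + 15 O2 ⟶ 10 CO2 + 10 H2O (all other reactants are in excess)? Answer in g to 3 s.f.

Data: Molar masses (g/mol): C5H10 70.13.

n(H2O) = 415.0 mol
n(C5H10) = (2/10) × 415.0 = 83.00 mol
mass = 83.00 × 70.13 = 5821 g

5820 g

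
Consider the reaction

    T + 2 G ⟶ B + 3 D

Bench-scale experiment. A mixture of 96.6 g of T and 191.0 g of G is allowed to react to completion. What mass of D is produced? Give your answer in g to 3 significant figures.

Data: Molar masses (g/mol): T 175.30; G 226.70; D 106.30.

n(T) = 96.60 / 175.30 = 0.5511 mol
n(G) = 191.0 / 226.70 = 0.8425 mol
n/ν for T = 0.5511/1 = 0.5511
n/ν for G = 0.8425/2 = 0.4213
Smallest n/ν is G → limiting reagent.
n(D) = (3/2) × 0.8425 = 1.264 mol
mass = 1.264 × 106.30 = 134.4 g

134 g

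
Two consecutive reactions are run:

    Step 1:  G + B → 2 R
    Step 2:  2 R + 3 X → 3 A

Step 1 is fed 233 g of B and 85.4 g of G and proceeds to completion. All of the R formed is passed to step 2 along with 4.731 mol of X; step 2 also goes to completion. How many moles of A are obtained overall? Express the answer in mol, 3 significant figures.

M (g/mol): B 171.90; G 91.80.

Step 1:
n(B) = 233.0 / 171.90 = 1.355 mol
n(G) = 85.40 / 91.80 = 0.9303 mol
n/ν for B = 1.355/1 = 1.355
n/ν for G = 0.9303/1 = 0.9303
Smallest n/ν is G → limiting reagent.
n(R) produced = (2/1) × 0.9303 = 1.861 mol
Step 2:
n(R) available = 1.861 mol
n(X) = 4.731 mol
n/ν for R = 1.861/2 = 0.9305
n/ν for X = 4.731/3 = 1.577
Smallest n/ν is R → limiting reagent.
n(A) = (3/2) × 1.861 = 2.792 mol

2.79 mol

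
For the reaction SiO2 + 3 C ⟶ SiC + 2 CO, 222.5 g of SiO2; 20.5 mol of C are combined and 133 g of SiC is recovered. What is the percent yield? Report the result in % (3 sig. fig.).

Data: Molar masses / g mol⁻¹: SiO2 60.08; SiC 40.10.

n(SiO2) = 222.5 / 60.08 = 3.703 mol
n(C) = 20.50 mol
n/ν for SiO2 = 3.703/1 = 3.703
n/ν for C = 20.50/3 = 6.833
Smallest n/ν is SiO2 → limiting reagent.
theoretical n(SiC) = (1/1) × 3.703 = 3.703 mol → 148.5 g
% yield = 133 / 148.5 × 100 = 89.56 %

89.6 %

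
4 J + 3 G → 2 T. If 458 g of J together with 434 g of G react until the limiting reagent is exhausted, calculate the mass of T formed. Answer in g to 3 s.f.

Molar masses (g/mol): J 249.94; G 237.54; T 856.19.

784 g

n(J) = 458.0 / 249.94 = 1.832 mol
n(G) = 434.0 / 237.54 = 1.827 mol
n/ν for J = 1.832/4 = 0.4580
n/ν for G = 1.827/3 = 0.6090
Smallest n/ν is J → limiting reagent.
n(T) = (2/4) × 1.832 = 0.9160 mol
mass = 0.9160 × 856.19 = 784.3 g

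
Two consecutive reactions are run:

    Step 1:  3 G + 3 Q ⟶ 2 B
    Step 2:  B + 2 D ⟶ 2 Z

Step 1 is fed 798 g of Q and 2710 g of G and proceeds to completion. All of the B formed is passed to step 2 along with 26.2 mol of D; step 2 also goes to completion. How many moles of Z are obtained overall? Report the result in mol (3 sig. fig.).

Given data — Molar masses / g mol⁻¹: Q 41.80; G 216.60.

Step 1:
n(Q) = 798.0 / 41.80 = 19.09 mol
n(G) = 2710 / 216.60 = 12.51 mol
n/ν → Q: 6.363, G: 4.170; G is limiting.
n(B) produced = (2/3) × 12.51 = 8.340 mol
Step 2:
n(B) available = 8.340 mol
n(D) = 26.20 mol
n/ν → B: 8.340, D: 13.10; B is limiting.
n(Z) = (2/1) × 8.340 = 16.68 mol

16.7 mol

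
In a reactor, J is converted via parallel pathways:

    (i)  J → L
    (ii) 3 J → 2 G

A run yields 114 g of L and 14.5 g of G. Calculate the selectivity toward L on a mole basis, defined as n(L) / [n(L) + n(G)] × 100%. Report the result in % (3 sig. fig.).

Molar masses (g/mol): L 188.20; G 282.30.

92.2 %

n(L) = 114 / 188.20 = 0.6057 mol
n(G) = 14.5 / 282.30 = 0.05136 mol
selectivity = 0.6057/(0.6057+0.05136) × 100 = 92.18 %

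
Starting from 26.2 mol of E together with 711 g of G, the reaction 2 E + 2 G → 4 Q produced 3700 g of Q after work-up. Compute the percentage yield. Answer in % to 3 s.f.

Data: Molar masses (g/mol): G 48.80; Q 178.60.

n(E) = 26.20 mol
n(G) = 711.0 / 48.80 = 14.57 mol
n/ν for E = 26.20/2 = 13.10
n/ν for G = 14.57/2 = 7.285
Smallest n/ν is G → limiting reagent.
theoretical n(Q) = (4/2) × 14.57 = 29.14 mol → 5204 g
% yield = 3700 / 5204 × 100 = 71.10 %

71.1 %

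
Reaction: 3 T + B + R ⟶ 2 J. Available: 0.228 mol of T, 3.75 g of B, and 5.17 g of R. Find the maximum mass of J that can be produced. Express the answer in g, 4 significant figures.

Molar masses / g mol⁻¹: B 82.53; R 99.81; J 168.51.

15.31 g

n(T) = 0.2280 mol
n(B) = 3.750 / 82.53 = 0.04544 mol
n(R) = 5.170 / 99.81 = 0.05180 mol
n/ν → T: 0.07600, B: 0.04544, R: 0.05180; B is limiting.
n(J) = (2/1) × 0.04544 = 0.09088 mol
mass = 0.09088 × 168.51 = 15.31 g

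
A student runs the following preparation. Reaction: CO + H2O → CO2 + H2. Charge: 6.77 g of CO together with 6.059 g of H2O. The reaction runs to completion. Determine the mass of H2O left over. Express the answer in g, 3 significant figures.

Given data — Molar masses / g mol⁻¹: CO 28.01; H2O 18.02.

1.70 g

n(CO) = 6.770 / 28.01 = 0.2417 mol
n(H2O) = 6.059 / 18.02 = 0.3362 mol
n/ν for CO = 0.2417/1 = 0.2417
n/ν for H2O = 0.3362/1 = 0.3362
Smallest n/ν is CO → limiting reagent.
H2O consumed = (1/1) × 0.2417 = 0.2417 mol
H2O remaining = 0.3362 − 0.2417 = 0.09450 mol
mass = 0.09450 × 18.02 = 1.703 g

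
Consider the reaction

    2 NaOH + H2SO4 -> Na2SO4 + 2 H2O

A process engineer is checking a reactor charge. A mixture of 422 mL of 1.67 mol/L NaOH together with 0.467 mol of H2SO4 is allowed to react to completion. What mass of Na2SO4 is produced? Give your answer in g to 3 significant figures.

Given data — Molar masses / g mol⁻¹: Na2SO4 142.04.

n(NaOH) = 1.67 × 422.0/1000 = 0.7047 mol
n(H2SO4) = 0.4670 mol
n/ν for NaOH = 0.7047/2 = 0.3524
n/ν for H2SO4 = 0.4670/1 = 0.4670
Smallest n/ν is NaOH → limiting reagent.
n(Na2SO4) = (1/2) × 0.7047 = 0.3524 mol
mass = 0.3524 × 142.04 = 50.05 g

50.1 g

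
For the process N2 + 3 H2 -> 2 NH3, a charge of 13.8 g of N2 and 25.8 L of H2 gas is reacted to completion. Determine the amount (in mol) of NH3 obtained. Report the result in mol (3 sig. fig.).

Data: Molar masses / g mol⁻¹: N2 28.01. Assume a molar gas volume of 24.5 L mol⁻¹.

0.702 mol

n(N2) = 13.80 / 28.01 = 0.4927 mol
n(H2) = 25.80 / 24.5 = 1.053 mol
n/ν for N2 = 0.4927/1 = 0.4927
n/ν for H2 = 1.053/3 = 0.3510
Smallest n/ν is H2 → limiting reagent.
n(NH3) = (2/3) × 1.053 = 0.7020 mol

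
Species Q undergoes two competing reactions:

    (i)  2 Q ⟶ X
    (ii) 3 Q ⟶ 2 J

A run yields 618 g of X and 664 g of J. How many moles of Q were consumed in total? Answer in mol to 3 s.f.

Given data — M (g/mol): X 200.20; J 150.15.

12.8 mol

n(X) = 618 / 200.20 = 3.087 mol
n(J) = 664 / 150.15 = 4.422 mol
n(Q) via (i) = (2/1)×3.087 = 6.174 mol
n(Q) via (ii) = (3/2)×4.422 = 6.633 mol
total n(Q) = 6.174 + 6.633 = 12.81 mol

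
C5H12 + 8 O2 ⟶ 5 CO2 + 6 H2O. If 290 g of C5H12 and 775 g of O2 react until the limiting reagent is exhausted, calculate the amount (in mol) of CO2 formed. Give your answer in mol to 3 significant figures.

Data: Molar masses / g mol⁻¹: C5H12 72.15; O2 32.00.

15.1 mol

n(C5H12) = 290.0 / 72.15 = 4.019 mol
n(O2) = 775.0 / 32.00 = 24.22 mol
n/ν for C5H12 = 4.019/1 = 4.019
n/ν for O2 = 24.22/8 = 3.028
Smallest n/ν is O2 → limiting reagent.
n(CO2) = (5/8) × 24.22 = 15.14 mol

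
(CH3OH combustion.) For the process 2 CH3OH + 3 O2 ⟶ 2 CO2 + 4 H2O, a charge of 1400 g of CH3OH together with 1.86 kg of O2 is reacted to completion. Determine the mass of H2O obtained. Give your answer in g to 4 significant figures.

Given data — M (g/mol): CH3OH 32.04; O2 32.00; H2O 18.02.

1397 g

n(CH3OH) = 1400 / 32.04 = 43.70 mol
n(O2) = 1.860×1000 / 32.00 = 58.13 mol
n/ν → CH3OH: 21.85, O2: 19.38; O2 is limiting.
n(H2O) = (4/3) × 58.13 = 77.51 mol
mass = 77.51 × 18.02 = 1397 g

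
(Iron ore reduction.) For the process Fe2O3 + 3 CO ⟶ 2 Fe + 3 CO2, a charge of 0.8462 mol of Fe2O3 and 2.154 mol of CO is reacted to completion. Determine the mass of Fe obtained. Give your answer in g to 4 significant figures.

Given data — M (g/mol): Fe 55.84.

n(Fe2O3) = 0.8462 mol
n(CO) = 2.154 mol
n/ν → Fe2O3: 0.8462, CO: 0.7180; CO is limiting.
n(Fe) = (2/3) × 2.154 = 1.436 mol
mass = 1.436 × 55.84 = 80.19 g

80.19 g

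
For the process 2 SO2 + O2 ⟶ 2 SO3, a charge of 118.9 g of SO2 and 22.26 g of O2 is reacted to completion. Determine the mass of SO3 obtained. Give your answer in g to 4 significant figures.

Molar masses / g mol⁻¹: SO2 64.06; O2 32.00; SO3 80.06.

111.4 g

n(SO2) = 118.9 / 64.06 = 1.856 mol
n(O2) = 22.26 / 32.00 = 0.6956 mol
n/ν → SO2: 0.9280, O2: 0.6956; O2 is limiting.
n(SO3) = (2/1) × 0.6956 = 1.391 mol
mass = 1.391 × 80.06 = 111.4 g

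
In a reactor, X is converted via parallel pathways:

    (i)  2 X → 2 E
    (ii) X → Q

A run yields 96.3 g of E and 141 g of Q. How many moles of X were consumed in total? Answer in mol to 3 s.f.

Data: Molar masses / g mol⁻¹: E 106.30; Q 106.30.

n(E) = 96.3 / 106.30 = 0.9059 mol
n(Q) = 141 / 106.30 = 1.326 mol
n(X) via (i) = (2/2)×0.9059 = 0.9059 mol
n(X) via (ii) = (1/1)×1.326 = 1.326 mol
total n(X) = 0.9059 + 1.326 = 2.232 mol

2.23 mol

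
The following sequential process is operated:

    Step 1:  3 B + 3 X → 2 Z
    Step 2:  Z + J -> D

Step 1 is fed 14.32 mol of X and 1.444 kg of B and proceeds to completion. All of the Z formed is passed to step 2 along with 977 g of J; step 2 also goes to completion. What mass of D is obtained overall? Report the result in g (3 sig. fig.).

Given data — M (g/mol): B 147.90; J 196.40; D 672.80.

3350 g

Step 1:
n(X) = 14.32 mol
n(B) = 1.444×1000 / 147.90 = 9.763 mol
n/ν for X = 14.32/3 = 4.773
n/ν for B = 9.763/3 = 3.254
Smallest n/ν is B → limiting reagent.
n(Z) produced = (2/3) × 9.763 = 6.509 mol
Step 2:
n(Z) available = 6.509 mol
n(J) = 977.0 / 196.40 = 4.975 mol
n/ν for Z = 6.509/1 = 6.509
n/ν for J = 4.975/1 = 4.975
Smallest n/ν is J → limiting reagent.
n(D) = (1/1) × 4.975 = 4.975 mol
mass = 4.975 × 672.80 = 3347 g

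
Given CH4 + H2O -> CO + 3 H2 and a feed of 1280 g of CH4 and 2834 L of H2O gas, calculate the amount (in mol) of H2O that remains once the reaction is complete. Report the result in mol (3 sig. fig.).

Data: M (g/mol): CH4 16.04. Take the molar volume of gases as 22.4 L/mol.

46.7 mol

n(CH4) = 1280 / 16.04 = 79.80 mol
n(H2O) = 2834 / 22.4 = 126.5 mol
n/ν for CH4 = 79.80/1 = 79.80
n/ν for H2O = 126.5/1 = 126.5
Smallest n/ν is CH4 → limiting reagent.
H2O consumed = (1/1) × 79.80 = 79.80 mol
H2O remaining = 126.5 − 79.80 = 46.70 mol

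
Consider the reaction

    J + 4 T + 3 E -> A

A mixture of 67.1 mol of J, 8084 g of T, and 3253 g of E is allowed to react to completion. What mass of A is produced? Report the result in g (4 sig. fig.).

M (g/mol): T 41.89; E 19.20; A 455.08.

n(J) = 67.10 mol
n(T) = 8084 / 41.89 = 193.0 mol
n(E) = 3253 / 19.20 = 169.4 mol
n/ν for J = 67.10/1 = 67.10
n/ν for T = 193.0/4 = 48.25
n/ν for E = 169.4/3 = 56.47
Smallest n/ν is T → limiting reagent.
n(A) = (1/4) × 193.0 = 48.25 mol
mass = 48.25 × 455.08 = 21960 g

21960 g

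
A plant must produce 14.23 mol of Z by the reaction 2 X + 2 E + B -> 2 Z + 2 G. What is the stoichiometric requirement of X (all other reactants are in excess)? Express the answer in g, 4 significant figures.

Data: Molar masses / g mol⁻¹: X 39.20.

557.8 g

n(Z) = 14.23 mol
n(X) = (2/2) × 14.23 = 14.23 mol
mass = 14.23 × 39.20 = 557.8 g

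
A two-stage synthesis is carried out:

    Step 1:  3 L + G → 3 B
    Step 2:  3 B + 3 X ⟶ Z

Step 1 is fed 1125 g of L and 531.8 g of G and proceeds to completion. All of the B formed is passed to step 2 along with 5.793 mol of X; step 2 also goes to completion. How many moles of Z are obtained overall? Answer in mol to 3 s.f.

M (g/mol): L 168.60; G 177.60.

1.93 mol

Step 1:
n(L) = 1125 / 168.60 = 6.673 mol
n(G) = 531.8 / 177.60 = 2.994 mol
n/ν → L: 2.224, G: 2.994; L is limiting.
n(B) produced = (3/3) × 6.673 = 6.673 mol
Step 2:
n(B) available = 6.673 mol
n(X) = 5.793 mol
n/ν → B: 2.224, X: 1.931; X is limiting.
n(Z) = (1/3) × 5.793 = 1.931 mol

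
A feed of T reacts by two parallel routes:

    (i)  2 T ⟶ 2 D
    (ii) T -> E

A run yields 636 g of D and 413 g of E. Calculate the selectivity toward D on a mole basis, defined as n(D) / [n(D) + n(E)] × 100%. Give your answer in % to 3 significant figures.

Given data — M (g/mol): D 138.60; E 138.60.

60.6 %

n(D) = 636 / 138.60 = 4.589 mol
n(E) = 413 / 138.60 = 2.980 mol
selectivity = 4.589/(4.589+2.980) × 100 = 60.63 %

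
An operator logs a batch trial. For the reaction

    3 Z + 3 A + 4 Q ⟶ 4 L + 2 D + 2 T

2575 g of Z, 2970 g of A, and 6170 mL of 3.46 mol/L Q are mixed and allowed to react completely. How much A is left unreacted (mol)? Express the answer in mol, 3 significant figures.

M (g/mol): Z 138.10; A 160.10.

n(Z) = 2575 / 138.10 = 18.65 mol
n(A) = 2970 / 160.10 = 18.55 mol
n(Q) = 3.46 × 6170/1000 = 21.35 mol
n/ν for Z = 18.65/3 = 6.217
n/ν for A = 18.55/3 = 6.183
n/ν for Q = 21.35/4 = 5.338
Smallest n/ν is Q → limiting reagent.
A consumed = (3/4) × 21.35 = 16.01 mol
A remaining = 18.55 − 16.01 = 2.540 mol

2.54 mol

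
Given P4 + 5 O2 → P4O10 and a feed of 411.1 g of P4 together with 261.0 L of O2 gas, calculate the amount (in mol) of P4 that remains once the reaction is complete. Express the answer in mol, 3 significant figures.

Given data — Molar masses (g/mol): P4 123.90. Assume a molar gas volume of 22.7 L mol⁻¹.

1.02 mol

n(P4) = 411.1 / 123.90 = 3.318 mol
n(O2) = 261.0 / 22.7 = 11.50 mol
n/ν for P4 = 3.318/1 = 3.318
n/ν for O2 = 11.50/5 = 2.300
Smallest n/ν is O2 → limiting reagent.
P4 consumed = (1/5) × 11.50 = 2.300 mol
P4 remaining = 3.318 − 2.300 = 1.018 mol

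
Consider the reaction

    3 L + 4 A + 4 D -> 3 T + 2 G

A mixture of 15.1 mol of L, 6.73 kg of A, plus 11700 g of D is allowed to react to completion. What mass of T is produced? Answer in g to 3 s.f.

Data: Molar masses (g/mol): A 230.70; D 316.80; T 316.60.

4780 g

n(L) = 15.10 mol
n(A) = 6.730×1000 / 230.70 = 29.17 mol
n(D) = 11700 / 316.80 = 36.93 mol
n/ν for L = 15.10/3 = 5.033
n/ν for A = 29.17/4 = 7.293
n/ν for D = 36.93/4 = 9.233
Smallest n/ν is L → limiting reagent.
n(T) = (3/3) × 15.10 = 15.10 mol
mass = 15.10 × 316.60 = 4781 g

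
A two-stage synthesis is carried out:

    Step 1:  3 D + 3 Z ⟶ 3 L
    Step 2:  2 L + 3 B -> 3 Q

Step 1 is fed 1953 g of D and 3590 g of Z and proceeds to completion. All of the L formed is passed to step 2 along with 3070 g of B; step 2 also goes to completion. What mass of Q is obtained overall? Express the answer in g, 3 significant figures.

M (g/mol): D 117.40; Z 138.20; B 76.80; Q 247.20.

6170 g

Step 1:
n(D) = 1953 / 117.40 = 16.64 mol
n(Z) = 3590 / 138.20 = 25.98 mol
n/ν for D = 16.64/3 = 5.547
n/ν for Z = 25.98/3 = 8.660
Smallest n/ν is D → limiting reagent.
n(L) produced = (3/3) × 16.64 = 16.64 mol
Step 2:
n(L) available = 16.64 mol
n(B) = 3070 / 76.80 = 39.97 mol
n/ν for L = 16.64/2 = 8.320
n/ν for B = 39.97/3 = 13.32
Smallest n/ν is L → limiting reagent.
n(Q) = (3/2) × 16.64 = 24.96 mol
mass = 24.96 × 247.20 = 6170 g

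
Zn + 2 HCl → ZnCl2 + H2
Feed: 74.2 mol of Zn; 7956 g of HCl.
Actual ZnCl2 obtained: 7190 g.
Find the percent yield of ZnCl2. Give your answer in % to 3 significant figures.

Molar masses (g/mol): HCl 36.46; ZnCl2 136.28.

n(Zn) = 74.20 mol
n(HCl) = 7956 / 36.46 = 218.2 mol
n/ν for Zn = 74.20/1 = 74.20
n/ν for HCl = 218.2/2 = 109.1
Smallest n/ν is Zn → limiting reagent.
theoretical n(ZnCl2) = (1/1) × 74.20 = 74.20 mol → 10110 g
% yield = 7190 / 10110 × 100 = 71.12 %

71.1 %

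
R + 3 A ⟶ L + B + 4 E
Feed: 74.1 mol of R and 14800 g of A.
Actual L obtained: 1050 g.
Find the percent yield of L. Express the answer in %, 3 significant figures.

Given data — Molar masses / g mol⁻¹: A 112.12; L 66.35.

36.0 %

n(R) = 74.10 mol
n(A) = 14800 / 112.12 = 132.0 mol
n/ν → R: 74.10, A: 44.00; A is limiting.
theoretical n(L) = (1/3) × 132.0 = 44.00 mol → 2919 g
% yield = 1050 / 2919 × 100 = 35.97 %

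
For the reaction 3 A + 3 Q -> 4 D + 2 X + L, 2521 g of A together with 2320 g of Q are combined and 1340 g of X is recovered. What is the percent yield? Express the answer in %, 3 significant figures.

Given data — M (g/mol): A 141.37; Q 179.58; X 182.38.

85.3 %

n(A) = 2521 / 141.37 = 17.83 mol
n(Q) = 2320 / 179.58 = 12.92 mol
n/ν for A = 17.83/3 = 5.943
n/ν for Q = 12.92/3 = 4.307
Smallest n/ν is Q → limiting reagent.
theoretical n(X) = (2/3) × 12.92 = 8.613 mol → 1571 g
% yield = 1340 / 1571 × 100 = 85.30 %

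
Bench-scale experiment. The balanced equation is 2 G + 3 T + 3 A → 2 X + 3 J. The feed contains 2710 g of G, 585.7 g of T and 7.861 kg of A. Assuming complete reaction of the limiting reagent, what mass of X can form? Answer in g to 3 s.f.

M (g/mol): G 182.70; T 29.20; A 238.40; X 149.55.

n(G) = 2710 / 182.70 = 14.83 mol
n(T) = 585.7 / 29.20 = 20.06 mol
n(A) = 7.861×1000 / 238.40 = 32.97 mol
n/ν for G = 14.83/2 = 7.415
n/ν for T = 20.06/3 = 6.687
n/ν for A = 32.97/3 = 10.99
Smallest n/ν is T → limiting reagent.
n(X) = (2/3) × 20.06 = 13.37 mol
mass = 13.37 × 149.55 = 1999 g

2000 g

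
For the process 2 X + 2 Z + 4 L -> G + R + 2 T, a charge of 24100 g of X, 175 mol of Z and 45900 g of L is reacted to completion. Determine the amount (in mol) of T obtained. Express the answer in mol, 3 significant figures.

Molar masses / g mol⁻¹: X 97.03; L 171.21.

n(X) = 24100 / 97.03 = 248.4 mol
n(Z) = 175.0 mol
n(L) = 45900 / 171.21 = 268.1 mol
n/ν for X = 248.4/2 = 124.2
n/ν for Z = 175.0/2 = 87.50
n/ν for L = 268.1/4 = 67.03
Smallest n/ν is L → limiting reagent.
n(T) = (2/4) × 268.1 = 134.1 mol

134 mol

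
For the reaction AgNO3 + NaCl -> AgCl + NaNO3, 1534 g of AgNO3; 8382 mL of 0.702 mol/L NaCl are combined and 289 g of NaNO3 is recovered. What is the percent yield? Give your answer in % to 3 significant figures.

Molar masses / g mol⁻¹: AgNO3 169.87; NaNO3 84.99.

n(AgNO3) = 1534 / 169.87 = 9.030 mol
n(NaCl) = 0.702 × 8382/1000 = 5.884 mol
n/ν → AgNO3: 9.030, NaCl: 5.884; NaCl is limiting.
theoretical n(NaNO3) = (1/1) × 5.884 = 5.884 mol → 500.1 g
% yield = 289 / 500.1 × 100 = 57.79 %

57.8 %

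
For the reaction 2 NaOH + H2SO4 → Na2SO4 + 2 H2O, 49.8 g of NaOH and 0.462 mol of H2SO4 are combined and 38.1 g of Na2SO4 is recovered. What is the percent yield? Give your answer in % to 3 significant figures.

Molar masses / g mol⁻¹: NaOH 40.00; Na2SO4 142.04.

n(NaOH) = 49.80 / 40.00 = 1.245 mol
n(H2SO4) = 0.4620 mol
n/ν for NaOH = 1.245/2 = 0.6225
n/ν for H2SO4 = 0.4620/1 = 0.4620
Smallest n/ν is H2SO4 → limiting reagent.
theoretical n(Na2SO4) = (1/1) × 0.4620 = 0.4620 mol → 65.62 g
% yield = 38.1 / 65.62 × 100 = 58.06 %

58.1 %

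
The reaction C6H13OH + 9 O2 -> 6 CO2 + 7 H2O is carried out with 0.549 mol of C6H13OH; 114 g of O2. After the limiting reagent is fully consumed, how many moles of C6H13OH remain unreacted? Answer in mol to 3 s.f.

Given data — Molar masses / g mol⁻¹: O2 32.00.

n(C6H13OH) = 0.5490 mol
n(O2) = 114.0 / 32.00 = 3.563 mol
n/ν for C6H13OH = 0.5490/1 = 0.5490
n/ν for O2 = 3.563/9 = 0.3959
Smallest n/ν is O2 → limiting reagent.
C6H13OH consumed = (1/9) × 3.563 = 0.3959 mol
C6H13OH remaining = 0.5490 − 0.3959 = 0.1531 mol

0.153 mol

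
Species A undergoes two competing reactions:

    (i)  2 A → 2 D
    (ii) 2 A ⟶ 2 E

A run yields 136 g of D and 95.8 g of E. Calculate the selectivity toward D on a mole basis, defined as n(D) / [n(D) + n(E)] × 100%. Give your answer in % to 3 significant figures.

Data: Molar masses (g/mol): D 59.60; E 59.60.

n(D) = 136 / 59.60 = 2.282 mol
n(E) = 95.8 / 59.60 = 1.607 mol
selectivity = 2.282/(2.282+1.607) × 100 = 58.68 %

58.7 %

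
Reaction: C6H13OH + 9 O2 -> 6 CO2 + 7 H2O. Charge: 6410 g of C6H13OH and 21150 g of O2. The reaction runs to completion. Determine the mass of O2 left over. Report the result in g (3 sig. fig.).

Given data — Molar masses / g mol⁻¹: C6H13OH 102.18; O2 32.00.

3080 g

n(C6H13OH) = 6410 / 102.18 = 62.73 mol
n(O2) = 21150 / 32.00 = 660.9 mol
n/ν for C6H13OH = 62.73/1 = 62.73
n/ν for O2 = 660.9/9 = 73.43
Smallest n/ν is C6H13OH → limiting reagent.
O2 consumed = (9/1) × 62.73 = 564.6 mol
O2 remaining = 660.9 − 564.6 = 96.30 mol
mass = 96.30 × 32.00 = 3082 g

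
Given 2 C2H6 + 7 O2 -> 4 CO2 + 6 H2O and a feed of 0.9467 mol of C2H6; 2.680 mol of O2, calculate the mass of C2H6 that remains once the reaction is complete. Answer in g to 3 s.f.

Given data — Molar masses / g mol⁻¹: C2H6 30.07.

n(C2H6) = 0.9467 mol
n(O2) = 2.680 mol
n/ν for C2H6 = 0.9467/2 = 0.4734
n/ν for O2 = 2.680/7 = 0.3829
Smallest n/ν is O2 → limiting reagent.
C2H6 consumed = (2/7) × 2.680 = 0.7657 mol
C2H6 remaining = 0.9467 − 0.7657 = 0.1810 mol
mass = 0.1810 × 30.07 = 5.443 g

5.44 g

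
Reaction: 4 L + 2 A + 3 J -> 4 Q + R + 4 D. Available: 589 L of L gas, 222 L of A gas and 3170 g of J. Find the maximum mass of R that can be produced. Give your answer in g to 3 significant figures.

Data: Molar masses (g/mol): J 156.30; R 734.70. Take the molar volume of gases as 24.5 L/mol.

3330 g

n(L) = 589.0 / 24.5 = 24.04 mol
n(A) = 222.0 / 24.5 = 9.061 mol
n(J) = 3170 / 156.30 = 20.28 mol
n/ν for L = 24.04/4 = 6.010
n/ν for A = 9.061/2 = 4.531
n/ν for J = 20.28/3 = 6.760
Smallest n/ν is A → limiting reagent.
n(R) = (1/2) × 9.061 = 4.531 mol
mass = 4.531 × 734.70 = 3329 g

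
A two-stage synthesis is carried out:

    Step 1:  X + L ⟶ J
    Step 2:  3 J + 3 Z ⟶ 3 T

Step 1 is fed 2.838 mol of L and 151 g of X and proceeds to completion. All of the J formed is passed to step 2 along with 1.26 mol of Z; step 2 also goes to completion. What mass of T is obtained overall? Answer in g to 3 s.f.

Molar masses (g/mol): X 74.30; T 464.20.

Step 1:
n(L) = 2.838 mol
n(X) = 151.0 / 74.30 = 2.032 mol
n/ν → L: 2.838, X: 2.032; X is limiting.
n(J) produced = (1/1) × 2.032 = 2.032 mol
Step 2:
n(J) available = 2.032 mol
n(Z) = 1.260 mol
n/ν → J: 0.6773, Z: 0.4200; Z is limiting.
n(T) = (3/3) × 1.260 = 1.260 mol
mass = 1.260 × 464.20 = 584.9 g

585 g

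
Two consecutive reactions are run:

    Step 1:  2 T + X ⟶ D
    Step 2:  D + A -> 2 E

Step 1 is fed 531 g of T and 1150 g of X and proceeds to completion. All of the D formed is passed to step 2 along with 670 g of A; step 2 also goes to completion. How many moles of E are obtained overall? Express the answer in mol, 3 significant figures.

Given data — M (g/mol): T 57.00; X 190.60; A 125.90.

9.32 mol

Step 1:
n(T) = 531.0 / 57.00 = 9.316 mol
n(X) = 1150 / 190.60 = 6.034 mol
n/ν for T = 9.316/2 = 4.658
n/ν for X = 6.034/1 = 6.034
Smallest n/ν is T → limiting reagent.
n(D) produced = (1/2) × 9.316 = 4.658 mol
Step 2:
n(D) available = 4.658 mol
n(A) = 670.0 / 125.90 = 5.322 mol
n/ν for D = 4.658/1 = 4.658
n/ν for A = 5.322/1 = 5.322
Smallest n/ν is D → limiting reagent.
n(E) = (2/1) × 4.658 = 9.316 mol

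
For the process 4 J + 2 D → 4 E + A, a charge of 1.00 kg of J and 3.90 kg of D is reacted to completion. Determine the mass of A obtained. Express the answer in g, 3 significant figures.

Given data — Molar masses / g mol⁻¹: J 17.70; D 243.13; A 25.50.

n(J) = 1.000×1000 / 17.70 = 56.50 mol
n(D) = 3.900×1000 / 243.13 = 16.04 mol
n/ν for J = 56.50/4 = 14.13
n/ν for D = 16.04/2 = 8.020
Smallest n/ν is D → limiting reagent.
n(A) = (1/2) × 16.04 = 8.020 mol
mass = 8.020 × 25.50 = 204.5 g

205 g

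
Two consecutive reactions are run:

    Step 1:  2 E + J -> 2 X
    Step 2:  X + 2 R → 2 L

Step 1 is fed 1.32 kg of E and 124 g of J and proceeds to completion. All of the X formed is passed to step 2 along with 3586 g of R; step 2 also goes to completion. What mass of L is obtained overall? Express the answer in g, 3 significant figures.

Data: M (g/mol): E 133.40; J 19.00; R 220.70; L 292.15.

Step 1:
n(E) = 1.320×1000 / 133.40 = 9.895 mol
n(J) = 124.0 / 19.00 = 6.526 mol
n/ν for E = 9.895/2 = 4.948
n/ν for J = 6.526/1 = 6.526
Smallest n/ν is E → limiting reagent.
n(X) produced = (2/2) × 9.895 = 9.895 mol
Step 2:
n(X) available = 9.895 mol
n(R) = 3586 / 220.70 = 16.25 mol
n/ν for X = 9.895/1 = 9.895
n/ν for R = 16.25/2 = 8.125
Smallest n/ν is R → limiting reagent.
n(L) = (2/2) × 16.25 = 16.25 mol
mass = 16.25 × 292.15 = 4747 g

4750 g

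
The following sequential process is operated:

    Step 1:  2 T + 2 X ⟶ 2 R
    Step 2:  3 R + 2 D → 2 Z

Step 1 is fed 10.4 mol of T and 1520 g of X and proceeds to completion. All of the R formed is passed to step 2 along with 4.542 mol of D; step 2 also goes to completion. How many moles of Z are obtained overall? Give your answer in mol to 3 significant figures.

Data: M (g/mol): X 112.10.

4.54 mol

Step 1:
n(T) = 10.40 mol
n(X) = 1520 / 112.10 = 13.56 mol
n/ν for T = 10.40/2 = 5.200
n/ν for X = 13.56/2 = 6.780
Smallest n/ν is T → limiting reagent.
n(R) produced = (2/2) × 10.40 = 10.40 mol
Step 2:
n(R) available = 10.40 mol
n(D) = 4.542 mol
n/ν for R = 10.40/3 = 3.467
n/ν for D = 4.542/2 = 2.271
Smallest n/ν is D → limiting reagent.
n(Z) = (2/2) × 4.542 = 4.542 mol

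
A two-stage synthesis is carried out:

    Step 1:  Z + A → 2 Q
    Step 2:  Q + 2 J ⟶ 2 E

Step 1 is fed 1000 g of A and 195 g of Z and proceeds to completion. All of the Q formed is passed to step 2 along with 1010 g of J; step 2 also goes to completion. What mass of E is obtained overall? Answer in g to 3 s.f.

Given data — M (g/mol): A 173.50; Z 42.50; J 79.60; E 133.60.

Step 1:
n(A) = 1000 / 173.50 = 5.764 mol
n(Z) = 195.0 / 42.50 = 4.588 mol
n/ν for A = 5.764/1 = 5.764
n/ν for Z = 4.588/1 = 4.588
Smallest n/ν is Z → limiting reagent.
n(Q) produced = (2/1) × 4.588 = 9.176 mol
Step 2:
n(Q) available = 9.176 mol
n(J) = 1010 / 79.60 = 12.69 mol
n/ν for Q = 9.176/1 = 9.176
n/ν for J = 12.69/2 = 6.345
Smallest n/ν is J → limiting reagent.
n(E) = (2/2) × 12.69 = 12.69 mol
mass = 12.69 × 133.60 = 1695 g

1700 g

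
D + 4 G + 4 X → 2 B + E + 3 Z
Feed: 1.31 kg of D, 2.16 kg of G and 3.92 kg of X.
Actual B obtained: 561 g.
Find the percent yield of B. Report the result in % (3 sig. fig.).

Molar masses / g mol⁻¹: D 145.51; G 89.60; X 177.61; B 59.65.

n(D) = 1.310×1000 / 145.51 = 9.003 mol
n(G) = 2.160×1000 / 89.60 = 24.11 mol
n(X) = 3.920×1000 / 177.61 = 22.07 mol
n/ν → D: 9.003, G: 6.028, X: 5.518; X is limiting.
theoretical n(B) = (2/4) × 22.07 = 11.04 mol → 658.5 g
% yield = 561 / 658.5 × 100 = 85.19 %

85.2 %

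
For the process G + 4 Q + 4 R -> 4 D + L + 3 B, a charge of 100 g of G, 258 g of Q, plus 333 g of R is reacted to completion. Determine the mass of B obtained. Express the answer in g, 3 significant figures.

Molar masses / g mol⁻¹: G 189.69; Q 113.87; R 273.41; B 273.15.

n(G) = 100.0 / 189.69 = 0.5272 mol
n(Q) = 258.0 / 113.87 = 2.266 mol
n(R) = 333.0 / 273.41 = 1.218 mol
n/ν → G: 0.5272, Q: 0.5665, R: 0.3045; R is limiting.
n(B) = (3/4) × 1.218 = 0.9135 mol
mass = 0.9135 × 273.15 = 249.5 g

250 g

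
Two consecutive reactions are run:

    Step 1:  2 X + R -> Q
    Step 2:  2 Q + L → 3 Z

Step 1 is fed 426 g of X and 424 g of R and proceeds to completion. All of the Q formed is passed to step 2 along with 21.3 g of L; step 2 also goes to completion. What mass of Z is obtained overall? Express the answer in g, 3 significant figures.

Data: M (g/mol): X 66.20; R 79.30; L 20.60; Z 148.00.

459 g

Step 1:
n(X) = 426.0 / 66.20 = 6.435 mol
n(R) = 424.0 / 79.30 = 5.347 mol
n/ν for X = 6.435/2 = 3.218
n/ν for R = 5.347/1 = 5.347
Smallest n/ν is X → limiting reagent.
n(Q) produced = (1/2) × 6.435 = 3.218 mol
Step 2:
n(Q) available = 3.218 mol
n(L) = 21.30 / 20.60 = 1.034 mol
n/ν for Q = 3.218/2 = 1.609
n/ν for L = 1.034/1 = 1.034
Smallest n/ν is L → limiting reagent.
n(Z) = (3/1) × 1.034 = 3.102 mol
mass = 3.102 × 148.00 = 459.1 g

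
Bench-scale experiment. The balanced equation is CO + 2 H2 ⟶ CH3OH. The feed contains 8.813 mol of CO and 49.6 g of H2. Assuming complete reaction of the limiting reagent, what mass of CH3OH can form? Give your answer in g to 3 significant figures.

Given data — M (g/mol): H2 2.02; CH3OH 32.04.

282 g

n(CO) = 8.813 mol
n(H2) = 49.60 / 2.02 = 24.55 mol
n/ν for CO = 8.813/1 = 8.813
n/ν for H2 = 24.55/2 = 12.28
Smallest n/ν is CO → limiting reagent.
n(CH3OH) = (1/1) × 8.813 = 8.813 mol
mass = 8.813 × 32.04 = 282.4 g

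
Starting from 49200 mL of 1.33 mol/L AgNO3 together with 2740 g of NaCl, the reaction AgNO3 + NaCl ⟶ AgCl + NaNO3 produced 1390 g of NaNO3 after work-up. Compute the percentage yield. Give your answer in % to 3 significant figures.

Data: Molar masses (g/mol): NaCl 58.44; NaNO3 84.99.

34.9 %

n(AgNO3) = 1.33 × 49200/1000 = 65.44 mol
n(NaCl) = 2740 / 58.44 = 46.89 mol
n/ν → AgNO3: 65.44, NaCl: 46.89; NaCl is limiting.
theoretical n(NaNO3) = (1/1) × 46.89 = 46.89 mol → 3985 g
% yield = 1390 / 3985 × 100 = 34.88 %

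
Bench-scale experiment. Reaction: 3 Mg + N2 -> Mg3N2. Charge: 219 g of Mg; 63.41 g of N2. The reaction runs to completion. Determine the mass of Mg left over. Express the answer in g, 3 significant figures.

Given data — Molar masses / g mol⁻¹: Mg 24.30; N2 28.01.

n(Mg) = 219.0 / 24.30 = 9.012 mol
n(N2) = 63.41 / 28.01 = 2.264 mol
n/ν for Mg = 9.012/3 = 3.004
n/ν for N2 = 2.264/1 = 2.264
Smallest n/ν is N2 → limiting reagent.
Mg consumed = (3/1) × 2.264 = 6.792 mol
Mg remaining = 9.012 − 6.792 = 2.220 mol
mass = 2.220 × 24.30 = 53.95 g

54.0 g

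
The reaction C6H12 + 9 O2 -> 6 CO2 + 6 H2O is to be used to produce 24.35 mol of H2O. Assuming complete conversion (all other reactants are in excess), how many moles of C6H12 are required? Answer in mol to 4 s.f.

4.058 mol

n(H2O) = 24.35 mol
n(C6H12) = (1/6) × 24.35 = 4.058 mol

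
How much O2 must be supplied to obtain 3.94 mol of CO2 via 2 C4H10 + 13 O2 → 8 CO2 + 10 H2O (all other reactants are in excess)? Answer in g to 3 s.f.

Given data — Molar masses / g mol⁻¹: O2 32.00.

n(CO2) = 3.940 mol
n(O2) = (13/8) × 3.940 = 6.403 mol
mass = 6.403 × 32.00 = 204.9 g

205 g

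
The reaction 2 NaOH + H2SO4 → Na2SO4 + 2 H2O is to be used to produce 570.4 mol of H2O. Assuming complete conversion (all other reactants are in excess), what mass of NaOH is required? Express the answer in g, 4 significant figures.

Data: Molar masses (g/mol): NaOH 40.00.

22820 g

n(H2O) = 570.4 mol
n(NaOH) = (2/2) × 570.4 = 570.4 mol
mass = 570.4 × 40.00 = 22820 g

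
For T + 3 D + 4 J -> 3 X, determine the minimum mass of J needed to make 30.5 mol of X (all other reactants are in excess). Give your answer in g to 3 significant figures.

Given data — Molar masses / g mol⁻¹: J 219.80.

8940 g

n(X) = 30.50 mol
n(J) = (4/3) × 30.50 = 40.67 mol
mass = 40.67 × 219.80 = 8939 g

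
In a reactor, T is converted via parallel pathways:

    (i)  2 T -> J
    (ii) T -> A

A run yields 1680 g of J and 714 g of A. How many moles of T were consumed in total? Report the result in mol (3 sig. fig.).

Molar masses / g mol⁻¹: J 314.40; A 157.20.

15.2 mol

n(J) = 1680 / 314.40 = 5.344 mol
n(A) = 714 / 157.20 = 4.542 mol
n(T) via (i) = (2/1)×5.344 = 10.69 mol
n(T) via (ii) = (1/1)×4.542 = 4.542 mol
total n(T) = 10.69 + 4.542 = 15.23 mol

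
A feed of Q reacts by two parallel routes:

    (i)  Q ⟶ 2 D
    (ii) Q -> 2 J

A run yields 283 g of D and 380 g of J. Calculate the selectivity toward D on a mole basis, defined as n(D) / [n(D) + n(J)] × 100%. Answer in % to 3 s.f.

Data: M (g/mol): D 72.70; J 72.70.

n(D) = 283 / 72.70 = 3.893 mol
n(J) = 380 / 72.70 = 5.227 mol
selectivity = 3.893/(3.893+5.227) × 100 = 42.69 %

42.7 %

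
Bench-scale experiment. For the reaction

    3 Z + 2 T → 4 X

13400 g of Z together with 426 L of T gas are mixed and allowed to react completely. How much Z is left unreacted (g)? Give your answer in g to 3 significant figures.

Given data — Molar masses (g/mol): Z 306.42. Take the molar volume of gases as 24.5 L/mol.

n(Z) = 13400 / 306.42 = 43.73 mol
n(T) = 426.0 / 24.5 = 17.39 mol
n/ν for Z = 43.73/3 = 14.58
n/ν for T = 17.39/2 = 8.695
Smallest n/ν is T → limiting reagent.
Z consumed = (3/2) × 17.39 = 26.09 mol
Z remaining = 43.73 − 26.09 = 17.64 mol
mass = 17.64 × 306.42 = 5405 g

5410 g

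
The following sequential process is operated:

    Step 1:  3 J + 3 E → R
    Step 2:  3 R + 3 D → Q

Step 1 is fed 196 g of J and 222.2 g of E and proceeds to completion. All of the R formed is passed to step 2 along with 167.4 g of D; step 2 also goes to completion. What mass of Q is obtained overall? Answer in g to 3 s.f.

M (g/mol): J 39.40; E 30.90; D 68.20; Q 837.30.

463 g

Step 1:
n(J) = 196.0 / 39.40 = 4.975 mol
n(E) = 222.2 / 30.90 = 7.191 mol
n/ν for J = 4.975/3 = 1.658
n/ν for E = 7.191/3 = 2.397
Smallest n/ν is J → limiting reagent.
n(R) produced = (1/3) × 4.975 = 1.658 mol
Step 2:
n(R) available = 1.658 mol
n(D) = 167.4 / 68.20 = 2.455 mol
n/ν for R = 1.658/3 = 0.5527
n/ν for D = 2.455/3 = 0.8183
Smallest n/ν is R → limiting reagent.
n(Q) = (1/3) × 1.658 = 0.5527 mol
mass = 0.5527 × 837.30 = 462.8 g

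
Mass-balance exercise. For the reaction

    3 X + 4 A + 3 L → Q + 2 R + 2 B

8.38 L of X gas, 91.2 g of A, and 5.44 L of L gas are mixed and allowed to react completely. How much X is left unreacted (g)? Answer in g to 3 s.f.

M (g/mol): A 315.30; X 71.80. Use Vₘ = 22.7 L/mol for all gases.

10.9 g

n(X) = 8.380 / 22.7 = 0.3692 mol
n(A) = 91.20 / 315.30 = 0.2892 mol
n(L) = 5.440 / 22.7 = 0.2396 mol
n/ν for X = 0.3692/3 = 0.1231
n/ν for A = 0.2892/4 = 0.07230
n/ν for L = 0.2396/3 = 0.07987
Smallest n/ν is A → limiting reagent.
X consumed = (3/4) × 0.2892 = 0.2169 mol
X remaining = 0.3692 − 0.2169 = 0.1523 mol
mass = 0.1523 × 71.80 = 10.94 g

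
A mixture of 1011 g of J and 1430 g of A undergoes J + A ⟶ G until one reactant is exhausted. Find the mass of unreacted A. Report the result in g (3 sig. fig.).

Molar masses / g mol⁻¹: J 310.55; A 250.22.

615 g

n(J) = 1011 / 310.55 = 3.256 mol
n(A) = 1430 / 250.22 = 5.715 mol
n/ν → J: 3.256, A: 5.715; J is limiting.
A consumed = (1/1) × 3.256 = 3.256 mol
A remaining = 5.715 − 3.256 = 2.459 mol
mass = 2.459 × 250.22 = 615.3 g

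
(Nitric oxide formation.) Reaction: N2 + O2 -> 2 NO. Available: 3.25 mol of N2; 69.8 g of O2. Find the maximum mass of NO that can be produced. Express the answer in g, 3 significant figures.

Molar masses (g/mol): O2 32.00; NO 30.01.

n(N2) = 3.250 mol
n(O2) = 69.80 / 32.00 = 2.181 mol
n/ν for N2 = 3.250/1 = 3.250
n/ν for O2 = 2.181/1 = 2.181
Smallest n/ν is O2 → limiting reagent.
n(NO) = (2/1) × 2.181 = 4.362 mol
mass = 4.362 × 30.01 = 130.9 g

131 g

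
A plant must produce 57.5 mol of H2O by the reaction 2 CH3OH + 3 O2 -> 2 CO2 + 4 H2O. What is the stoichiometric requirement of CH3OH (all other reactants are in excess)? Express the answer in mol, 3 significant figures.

n(H2O) = 57.50 mol
n(CH3OH) = (2/4) × 57.50 = 28.75 mol

28.8 mol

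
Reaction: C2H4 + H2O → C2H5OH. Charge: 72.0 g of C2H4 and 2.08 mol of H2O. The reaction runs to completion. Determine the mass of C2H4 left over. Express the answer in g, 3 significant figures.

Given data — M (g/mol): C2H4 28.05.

13.7 g

n(C2H4) = 72.00 / 28.05 = 2.567 mol
n(H2O) = 2.080 mol
n/ν for C2H4 = 2.567/1 = 2.567
n/ν for H2O = 2.080/1 = 2.080
Smallest n/ν is H2O → limiting reagent.
C2H4 consumed = (1/1) × 2.080 = 2.080 mol
C2H4 remaining = 2.567 − 2.080 = 0.4870 mol
mass = 0.4870 × 28.05 = 13.66 g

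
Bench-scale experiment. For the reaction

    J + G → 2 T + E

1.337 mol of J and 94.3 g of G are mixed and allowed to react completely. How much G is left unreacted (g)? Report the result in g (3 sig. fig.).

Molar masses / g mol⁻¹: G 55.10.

20.6 g

n(J) = 1.337 mol
n(G) = 94.30 / 55.10 = 1.711 mol
n/ν for J = 1.337/1 = 1.337
n/ν for G = 1.711/1 = 1.711
Smallest n/ν is J → limiting reagent.
G consumed = (1/1) × 1.337 = 1.337 mol
G remaining = 1.711 − 1.337 = 0.3740 mol
mass = 0.3740 × 55.10 = 20.61 g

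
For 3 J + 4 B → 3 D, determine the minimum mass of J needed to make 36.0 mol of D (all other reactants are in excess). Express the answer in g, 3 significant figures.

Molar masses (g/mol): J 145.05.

5220 g

n(D) = 36.00 mol
n(J) = (3/3) × 36.00 = 36.00 mol
mass = 36.00 × 145.05 = 5222 g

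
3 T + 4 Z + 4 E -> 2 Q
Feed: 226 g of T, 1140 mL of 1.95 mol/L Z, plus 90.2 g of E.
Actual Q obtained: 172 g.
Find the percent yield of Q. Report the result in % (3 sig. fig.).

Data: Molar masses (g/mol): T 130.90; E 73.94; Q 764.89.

36.9 %

n(T) = 226.0 / 130.90 = 1.727 mol
n(Z) = 1.95 × 1140/1000 = 2.223 mol
n(E) = 90.20 / 73.94 = 1.220 mol
n/ν → T: 0.5757, Z: 0.5558, E: 0.3050; E is limiting.
theoretical n(Q) = (2/4) × 1.220 = 0.6100 mol → 466.6 g
% yield = 172 / 466.6 × 100 = 36.86 %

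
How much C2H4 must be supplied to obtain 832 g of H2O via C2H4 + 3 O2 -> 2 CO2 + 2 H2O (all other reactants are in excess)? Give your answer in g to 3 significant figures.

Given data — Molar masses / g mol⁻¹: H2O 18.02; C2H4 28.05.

648 g

n(H2O) = 832 / 18.02 = 46.17 mol
n(C2H4) = (1/2) × 46.17 = 23.09 mol
mass = 23.09 × 28.05 = 647.7 g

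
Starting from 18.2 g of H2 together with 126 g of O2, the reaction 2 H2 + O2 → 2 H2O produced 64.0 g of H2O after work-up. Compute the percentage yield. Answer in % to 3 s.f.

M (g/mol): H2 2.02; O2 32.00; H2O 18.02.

45.1 %

n(H2) = 18.20 / 2.02 = 9.010 mol
n(O2) = 126.0 / 32.00 = 3.938 mol
n/ν for H2 = 9.010/2 = 4.505
n/ν for O2 = 3.938/1 = 3.938
Smallest n/ν is O2 → limiting reagent.
theoretical n(H2O) = (2/1) × 3.938 = 7.876 mol → 141.9 g
% yield = 64.0 / 141.9 × 100 = 45.10 %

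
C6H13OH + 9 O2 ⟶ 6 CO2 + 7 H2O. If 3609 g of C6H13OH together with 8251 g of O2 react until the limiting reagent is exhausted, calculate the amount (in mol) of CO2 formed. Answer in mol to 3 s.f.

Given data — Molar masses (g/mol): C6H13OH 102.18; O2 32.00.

n(C6H13OH) = 3609 / 102.18 = 35.32 mol
n(O2) = 8251 / 32.00 = 257.8 mol
n/ν → C6H13OH: 35.32, O2: 28.64; O2 is limiting.
n(CO2) = (6/9) × 257.8 = 171.9 mol

172 mol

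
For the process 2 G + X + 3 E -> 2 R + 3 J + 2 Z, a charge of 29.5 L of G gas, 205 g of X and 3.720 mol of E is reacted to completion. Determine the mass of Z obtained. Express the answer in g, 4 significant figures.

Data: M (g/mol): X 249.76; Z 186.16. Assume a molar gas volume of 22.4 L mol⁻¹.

n(G) = 29.50 / 22.4 = 1.317 mol
n(X) = 205.0 / 249.76 = 0.8208 mol
n(E) = 3.720 mol
n/ν → G: 0.6585, X: 0.8208, E: 1.240; G is limiting.
n(Z) = (2/2) × 1.317 = 1.317 mol
mass = 1.317 × 186.16 = 245.2 g

245.2 g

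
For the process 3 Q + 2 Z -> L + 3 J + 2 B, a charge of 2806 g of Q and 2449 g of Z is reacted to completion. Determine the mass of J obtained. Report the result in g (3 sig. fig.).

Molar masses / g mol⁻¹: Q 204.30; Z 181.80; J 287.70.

n(Q) = 2806 / 204.30 = 13.73 mol
n(Z) = 2449 / 181.80 = 13.47 mol
n/ν for Q = 13.73/3 = 4.577
n/ν for Z = 13.47/2 = 6.735
Smallest n/ν is Q → limiting reagent.
n(J) = (3/3) × 13.73 = 13.73 mol
mass = 13.73 × 287.70 = 3950 g

3950 g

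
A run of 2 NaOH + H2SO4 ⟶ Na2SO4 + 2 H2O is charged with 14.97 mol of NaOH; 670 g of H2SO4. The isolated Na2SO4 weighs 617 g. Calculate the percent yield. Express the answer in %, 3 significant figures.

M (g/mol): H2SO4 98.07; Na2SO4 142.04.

n(NaOH) = 14.97 mol
n(H2SO4) = 670.0 / 98.07 = 6.832 mol
n/ν for NaOH = 14.97/2 = 7.485
n/ν for H2SO4 = 6.832/1 = 6.832
Smallest n/ν is H2SO4 → limiting reagent.
theoretical n(Na2SO4) = (1/1) × 6.832 = 6.832 mol → 970.4 g
% yield = 617 / 970.4 × 100 = 63.58 %

63.6 %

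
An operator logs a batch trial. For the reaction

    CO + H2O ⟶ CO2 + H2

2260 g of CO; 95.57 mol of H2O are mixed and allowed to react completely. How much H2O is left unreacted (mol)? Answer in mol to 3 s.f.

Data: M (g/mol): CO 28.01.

n(CO) = 2260 / 28.01 = 80.69 mol
n(H2O) = 95.57 mol
n/ν for CO = 80.69/1 = 80.69
n/ν for H2O = 95.57/1 = 95.57
Smallest n/ν is CO → limiting reagent.
H2O consumed = (1/1) × 80.69 = 80.69 mol
H2O remaining = 95.57 − 80.69 = 14.88 mol

14.9 mol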